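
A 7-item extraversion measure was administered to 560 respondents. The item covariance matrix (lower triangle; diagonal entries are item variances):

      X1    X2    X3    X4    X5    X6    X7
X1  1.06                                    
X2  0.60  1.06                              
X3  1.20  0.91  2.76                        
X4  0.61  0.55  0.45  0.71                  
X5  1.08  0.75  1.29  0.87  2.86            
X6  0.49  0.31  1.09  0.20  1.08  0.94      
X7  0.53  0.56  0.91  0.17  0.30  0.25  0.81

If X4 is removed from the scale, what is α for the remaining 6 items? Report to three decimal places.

Remaining items: X1, X2, X3, X5, X6, X7 (k = 6).
Σσ²ᵢ = 1.06 + 1.06 + 2.76 + 2.86 + 0.94 + 0.81 = 9.49
σ²_T = 9.49 + 2 × 11.35 = 32.19
α (item deleted) = (6/5)·(1 − 9.49/32.19) = 0.846

α = 0.846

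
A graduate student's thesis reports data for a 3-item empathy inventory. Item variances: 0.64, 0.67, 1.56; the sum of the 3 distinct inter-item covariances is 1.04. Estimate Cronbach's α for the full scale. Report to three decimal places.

Cronbach's α = 0.630

Σσ²ᵢ = 0.64 + 0.67 + 1.56 = 2.87
Sum of distinct covariances = 1.04
Var(T) = Σσ²ᵢ + 2·Σcov = 2.87 + 2 × 1.04 = 4.95
α = (3/2)·(1 − 2.87/4.95) = 0.630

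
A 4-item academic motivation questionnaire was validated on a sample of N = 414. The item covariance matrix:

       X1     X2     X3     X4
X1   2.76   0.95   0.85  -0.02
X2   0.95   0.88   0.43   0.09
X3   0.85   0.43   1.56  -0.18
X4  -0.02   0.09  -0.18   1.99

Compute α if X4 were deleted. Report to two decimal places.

Remaining items: X1, X2, X3 (k = 3).
sum of item variances = 2.76 + 0.88 + 1.56 = 5.20
total variance = 5.20 + 2 × 2.23 = 9.66
α (item deleted) = (3/2)·(1 − 5.20/9.66) = 0.69

α = 0.69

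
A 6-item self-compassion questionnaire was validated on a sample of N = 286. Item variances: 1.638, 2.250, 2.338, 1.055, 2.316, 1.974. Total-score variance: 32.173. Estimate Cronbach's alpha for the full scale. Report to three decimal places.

ΣVar(i) = 1.638 + 2.250 + 2.338 + 1.055 + 2.316 + 1.974 = 11.571
α = (k/(k−1))·(1 − ΣVar(i)/total variance) = (6/5)·(1 − 11.571/32.173) = 0.768

Cronbach's alpha = 0.768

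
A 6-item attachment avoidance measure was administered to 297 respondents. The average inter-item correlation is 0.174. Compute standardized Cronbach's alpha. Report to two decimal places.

standardized Cronbach's alpha = 0.56

Standardized α = k·r̄ / (1 + (k−1)·r̄) = 6 × 0.174 / (1 + 5 × 0.174)
  = 1.0440 / 1.8700 = 0.56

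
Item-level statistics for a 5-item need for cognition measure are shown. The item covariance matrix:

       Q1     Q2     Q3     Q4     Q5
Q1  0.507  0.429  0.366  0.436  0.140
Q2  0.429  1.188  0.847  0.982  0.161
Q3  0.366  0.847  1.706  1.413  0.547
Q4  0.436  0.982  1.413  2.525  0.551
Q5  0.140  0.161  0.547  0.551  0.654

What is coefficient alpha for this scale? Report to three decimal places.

α = 0.801

Σσᵢ² = 0.507 + 1.188 + 1.706 + 2.525 + 0.654 = 6.580
Sum of the distinct covariances = 5.872
σ²_total = 6.580 + 2 × 5.872 = 18.324
α = (k/(k−1))·(1 − Σσᵢ²/σ²_total) = (5/4)·(1 − 6.580/18.324) = 0.801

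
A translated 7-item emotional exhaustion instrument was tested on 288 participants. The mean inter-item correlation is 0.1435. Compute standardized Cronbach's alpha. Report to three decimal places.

Standardized α = k·r̄ / (1 + (k−1)·r̄) = 7 × 0.1435 / (1 + 6 × 0.1435)
  = 1.0045 / 1.8610 = 0.540

standardized Cronbach's alpha = 0.540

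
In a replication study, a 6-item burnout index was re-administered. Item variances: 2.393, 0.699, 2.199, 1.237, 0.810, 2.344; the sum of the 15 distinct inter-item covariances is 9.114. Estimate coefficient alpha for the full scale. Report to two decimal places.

Σσᵢ² = 2.393 + 0.699 + 2.199 + 1.237 + 0.810 + 2.344 = 9.682
Sum of distinct covariances = 9.114
σ²_total = Σσᵢ² + 2·Σcov = 9.682 + 2 × 9.114 = 27.910
α = (6/5)·(1 − 9.682/27.910) = 0.78

coefficient alpha = 0.78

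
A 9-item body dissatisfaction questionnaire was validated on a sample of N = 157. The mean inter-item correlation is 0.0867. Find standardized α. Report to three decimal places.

standardized α = 0.461

Standardized α = k·r̄ / (1 + (k−1)·r̄) = 9 × 0.0867 / (1 + 8 × 0.0867)
  = 0.7803 / 1.6936 = 0.461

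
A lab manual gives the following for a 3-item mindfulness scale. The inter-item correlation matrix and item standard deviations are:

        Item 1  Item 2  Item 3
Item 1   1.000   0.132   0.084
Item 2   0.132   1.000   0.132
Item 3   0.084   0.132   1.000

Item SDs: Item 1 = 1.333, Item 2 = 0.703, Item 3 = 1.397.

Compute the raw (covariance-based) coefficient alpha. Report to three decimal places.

coefficient alpha = 0.244

Σσ²ᵢ = 1.333² + 0.703² + 1.397² = 4.2227
Covariances σ_ij = r_ij · s_i · s_j:
  σ(Item 1,Item 2) = 0.132 × 1.333 × 0.703 = 0.1237
  σ(Item 1,Item 3) = 0.084 × 1.333 × 1.397 = 0.1564
  σ(Item 2,Item 3) = 0.132 × 0.703 × 1.397 = 0.1296
σ²_T = Σσ²ᵢ + 2·Σσ_ij = 4.2227 + 2 × 0.4097 = 5.0421
α = (3/2)·(1 − 4.2227/5.0421) = 0.244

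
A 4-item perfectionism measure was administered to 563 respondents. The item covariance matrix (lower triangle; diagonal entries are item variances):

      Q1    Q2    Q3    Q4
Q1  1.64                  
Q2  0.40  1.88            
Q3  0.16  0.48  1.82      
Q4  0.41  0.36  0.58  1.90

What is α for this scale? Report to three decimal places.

ΣVar(i) = 1.64 + 1.88 + 1.82 + 1.90 = 7.24
Sum of off-diagonal covariances = 2.39
Var(T) = 7.24 + 2 × 2.39 = 12.02
α = (k/(k−1))·(1 − ΣVar(i)/Var(T)) = (4/3)·(1 − 7.24/12.02) = 0.530

α = 0.530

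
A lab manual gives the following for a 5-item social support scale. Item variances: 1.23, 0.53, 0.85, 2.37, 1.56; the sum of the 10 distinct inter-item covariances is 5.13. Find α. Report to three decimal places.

ΣVar(i) = 1.23 + 0.53 + 0.85 + 2.37 + 1.56 = 6.54
Sum of distinct covariances = 5.13
σ²_total = ΣVar(i) + 2·Σcov = 6.54 + 2 × 5.13 = 16.80
α = (5/4)·(1 − 6.54/16.80) = 0.763

α = 0.763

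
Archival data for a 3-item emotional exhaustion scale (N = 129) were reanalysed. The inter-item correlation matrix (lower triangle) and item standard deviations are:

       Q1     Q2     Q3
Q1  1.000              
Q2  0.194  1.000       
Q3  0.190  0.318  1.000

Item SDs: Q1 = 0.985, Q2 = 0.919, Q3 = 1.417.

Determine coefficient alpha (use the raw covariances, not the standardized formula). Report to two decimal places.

coefficient alpha = 0.46

Σσ²ᵢ = 0.985² + 0.919² + 1.417² = 3.8227
Covariances σ_ij = r_ij · s_i · s_j:
  σ(Q1,Q2) = 0.194 × 0.985 × 0.919 = 0.1756
  σ(Q1,Q3) = 0.190 × 0.985 × 1.417 = 0.2652
  σ(Q2,Q3) = 0.318 × 0.919 × 1.417 = 0.4141
σ²_T = Σσ²ᵢ + 2·Σσ_ij = 3.8227 + 2 × 0.8549 = 5.5325
α = (3/2)·(1 − 3.8227/5.5325) = 0.46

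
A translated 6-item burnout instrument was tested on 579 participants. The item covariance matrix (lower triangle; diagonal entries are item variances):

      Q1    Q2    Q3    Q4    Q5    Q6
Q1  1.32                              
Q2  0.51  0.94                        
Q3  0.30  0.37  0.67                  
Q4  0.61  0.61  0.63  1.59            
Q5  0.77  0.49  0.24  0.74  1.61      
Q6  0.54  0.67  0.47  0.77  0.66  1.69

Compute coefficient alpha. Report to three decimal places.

coefficient alpha = 0.818

sum of item variances = 1.32 + 0.94 + 0.67 + 1.59 + 1.61 + 1.69 = 7.82
Σ_{i<j} σ_ij = 8.38
total variance = 7.82 + 2 × 8.38 = 24.58
α = (k/(k−1))·(1 − sum of item variances/total variance) = (6/5)·(1 − 7.82/24.58) = 0.818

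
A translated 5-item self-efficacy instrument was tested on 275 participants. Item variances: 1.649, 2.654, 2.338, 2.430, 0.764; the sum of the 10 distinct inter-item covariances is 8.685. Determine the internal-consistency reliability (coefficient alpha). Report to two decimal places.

Σσᵢ² = 1.649 + 2.654 + 2.338 + 2.430 + 0.764 = 9.835
Sum of distinct covariances = 8.685
total variance = Σσᵢ² + 2·Σcov = 9.835 + 2 × 8.685 = 27.205
α = (5/4)·(1 − 9.835/27.205) = 0.80

α = 0.80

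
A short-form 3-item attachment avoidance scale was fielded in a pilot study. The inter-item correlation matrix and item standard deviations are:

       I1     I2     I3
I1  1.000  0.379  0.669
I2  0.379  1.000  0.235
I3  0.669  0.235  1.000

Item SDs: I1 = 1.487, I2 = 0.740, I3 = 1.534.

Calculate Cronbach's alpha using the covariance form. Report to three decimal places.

Σσ²ᵢ = 1.487² + 0.740² + 1.534² = 5.1119
Covariances σ_ij = r_ij · s_i · s_j:
  σ(I1,I2) = 0.379 × 1.487 × 0.740 = 0.4170
  σ(I1,I3) = 0.669 × 1.487 × 1.534 = 1.5260
  σ(I2,I3) = 0.235 × 0.740 × 1.534 = 0.2668
σ²_T = Σσ²ᵢ + 2·Σσ_ij = 5.1119 + 2 × 2.2098 = 9.5315
α = (3/2)·(1 − 5.1119/9.5315) = 0.696

Cronbach's alpha = 0.696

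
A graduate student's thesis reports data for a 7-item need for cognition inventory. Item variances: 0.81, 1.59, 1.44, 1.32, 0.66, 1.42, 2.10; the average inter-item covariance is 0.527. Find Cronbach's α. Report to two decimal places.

α = 0.82

sum of item variances = 0.81 + 1.59 + 1.44 + 1.32 + 0.66 + 1.42 + 2.10 = 9.34
Sum of the 21 distinct covariances = 21 × 0.527 = 11.067
total variance = sum of item variances + 2·Σcov = 9.34 + 2 × 11.067 = 31.474
α = (7/6)·(1 − 9.34/31.474) = 0.82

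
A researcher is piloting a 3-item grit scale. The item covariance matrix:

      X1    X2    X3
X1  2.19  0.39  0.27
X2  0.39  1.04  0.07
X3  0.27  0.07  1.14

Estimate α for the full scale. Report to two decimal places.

Σσ²ᵢ = 2.19 + 1.04 + 1.14 = 4.37
Σ_{i<j} σ_ij = 0.73
σ²_total = 4.37 + 2 × 0.73 = 5.83
α = (k/(k−1))·(1 − Σσ²ᵢ/σ²_total) = (3/2)·(1 − 4.37/5.83) = 0.38

α = 0.38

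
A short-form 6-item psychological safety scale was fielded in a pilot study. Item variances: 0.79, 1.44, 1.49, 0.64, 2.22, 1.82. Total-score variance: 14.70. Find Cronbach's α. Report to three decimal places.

ΣVar(i) = 0.79 + 1.44 + 1.49 + 0.64 + 2.22 + 1.82 = 8.40
α = (k/(k−1))·(1 − ΣVar(i)/σ²_T) = (6/5)·(1 − 8.40/14.70) = 0.514

Cronbach's α = 0.514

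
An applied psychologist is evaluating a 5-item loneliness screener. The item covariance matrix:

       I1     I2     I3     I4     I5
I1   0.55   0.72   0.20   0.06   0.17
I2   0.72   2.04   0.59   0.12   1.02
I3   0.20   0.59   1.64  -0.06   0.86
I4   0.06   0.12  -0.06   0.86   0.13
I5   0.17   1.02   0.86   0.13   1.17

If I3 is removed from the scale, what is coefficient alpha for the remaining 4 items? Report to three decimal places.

α = 0.653

Remaining items: I1, I2, I4, I5 (k = 4).
ΣVar(i) = 0.55 + 2.04 + 0.86 + 1.17 = 4.62
σ²_total = 4.62 + 2 × 2.22 = 9.06
α (item deleted) = (4/3)·(1 − 4.62/9.06) = 0.653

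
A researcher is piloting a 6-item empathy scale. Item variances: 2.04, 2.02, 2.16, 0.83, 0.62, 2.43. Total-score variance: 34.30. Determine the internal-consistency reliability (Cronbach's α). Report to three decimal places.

α = 0.847

ΣVar(i) = 2.04 + 2.02 + 2.16 + 0.83 + 0.62 + 2.43 = 10.10
α = (k/(k−1))·(1 − ΣVar(i)/σ²_total) = (6/5)·(1 − 10.10/34.30) = 0.847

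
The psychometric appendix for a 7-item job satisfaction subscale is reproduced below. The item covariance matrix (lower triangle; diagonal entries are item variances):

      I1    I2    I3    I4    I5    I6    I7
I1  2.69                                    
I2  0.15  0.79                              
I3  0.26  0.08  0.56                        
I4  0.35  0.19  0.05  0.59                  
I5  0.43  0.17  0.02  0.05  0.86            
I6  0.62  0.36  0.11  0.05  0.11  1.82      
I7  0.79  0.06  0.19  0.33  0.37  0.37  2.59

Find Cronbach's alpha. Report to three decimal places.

ΣVar(i) = 2.69 + 0.79 + 0.56 + 0.59 + 0.86 + 1.82 + 2.59 = 9.90
Sum of off-diagonal covariances = 5.11
total variance = 9.90 + 2 × 5.11 = 20.12
α = (k/(k−1))·(1 − ΣVar(i)/total variance) = (7/6)·(1 − 9.90/20.12) = 0.593

Cronbach's alpha = 0.593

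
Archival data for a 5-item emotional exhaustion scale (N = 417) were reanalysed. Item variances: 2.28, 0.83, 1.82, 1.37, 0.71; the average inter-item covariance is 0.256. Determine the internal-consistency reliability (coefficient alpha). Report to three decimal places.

Σσ²ᵢ = 2.28 + 0.83 + 1.82 + 1.37 + 0.71 = 7.01
Sum of the 10 distinct covariances = 10 × 0.256 = 2.560
σ²_total = Σσ²ᵢ + 2·Σcov = 7.01 + 2 × 2.560 = 12.130
α = (5/4)·(1 − 7.01/12.130) = 0.528

α = 0.528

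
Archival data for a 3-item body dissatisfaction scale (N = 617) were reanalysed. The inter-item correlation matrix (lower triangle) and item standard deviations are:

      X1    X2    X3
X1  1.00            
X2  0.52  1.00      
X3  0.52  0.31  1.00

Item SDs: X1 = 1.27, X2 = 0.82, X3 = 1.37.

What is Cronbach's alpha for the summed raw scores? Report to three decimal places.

α = 0.695

Σσ²ᵢ = 1.27² + 0.82² + 1.37² = 4.1622
Covariances σ_ij = r_ij · s_i · s_j:
  σ(X1,X2) = 0.52 × 1.27 × 0.82 = 0.5415
  σ(X1,X3) = 0.52 × 1.27 × 1.37 = 0.9047
  σ(X2,X3) = 0.31 × 0.82 × 1.37 = 0.3483
σ²_T = Σσ²ᵢ + 2·Σσ_ij = 4.1622 + 2 × 1.7945 = 7.7512
α = (3/2)·(1 − 4.1622/7.7512) = 0.695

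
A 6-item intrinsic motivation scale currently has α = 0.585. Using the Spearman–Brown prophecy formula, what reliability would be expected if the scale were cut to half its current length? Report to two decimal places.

Length factor m = 1/2
α' = m·α / (1 − (1−m)·α)
   = 1/2 × 0.585 / (1 − (1 − 1/2) × 0.585)
   = 0.2925 / 0.7075 = 0.41

predicted reliability = 0.41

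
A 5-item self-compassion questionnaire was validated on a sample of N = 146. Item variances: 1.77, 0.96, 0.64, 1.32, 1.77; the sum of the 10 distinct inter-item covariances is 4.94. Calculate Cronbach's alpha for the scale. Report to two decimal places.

Cronbach's alpha = 0.76

Σσᵢ² = 1.77 + 0.96 + 0.64 + 1.32 + 1.77 = 6.46
Sum of distinct covariances = 4.94
σ²_T = Σσᵢ² + 2·Σcov = 6.46 + 2 × 4.94 = 16.34
α = (5/4)·(1 − 6.46/16.34) = 0.76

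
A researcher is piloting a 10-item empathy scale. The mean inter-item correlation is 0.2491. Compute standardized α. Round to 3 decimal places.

α = 0.768

Standardized α = k·r̄ / (1 + (k−1)·r̄) = 10 × 0.2491 / (1 + 9 × 0.2491)
  = 2.4910 / 3.2419 = 0.768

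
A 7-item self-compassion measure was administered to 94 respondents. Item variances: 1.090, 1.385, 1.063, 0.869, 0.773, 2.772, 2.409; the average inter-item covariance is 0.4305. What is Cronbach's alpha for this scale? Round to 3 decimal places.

α = 0.742

Σσ²ᵢ = 1.090 + 1.385 + 1.063 + 0.869 + 0.773 + 2.772 + 2.409 = 10.361
Sum of the 21 distinct covariances = 21 × 0.4305 = 9.0405
Var(T) = Σσ²ᵢ + 2·Σcov = 10.361 + 2 × 9.0405 = 28.4420
α = (7/6)·(1 − 10.361/28.4420) = 0.742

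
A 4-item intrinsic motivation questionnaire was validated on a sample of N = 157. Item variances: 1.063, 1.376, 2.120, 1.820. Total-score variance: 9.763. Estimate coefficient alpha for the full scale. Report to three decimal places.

Σσ²ᵢ = 1.063 + 1.376 + 2.120 + 1.820 = 6.379
α = (k/(k−1))·(1 − Σσ²ᵢ/σ²_T) = (4/3)·(1 − 6.379/9.763) = 0.462

coefficient alpha = 0.462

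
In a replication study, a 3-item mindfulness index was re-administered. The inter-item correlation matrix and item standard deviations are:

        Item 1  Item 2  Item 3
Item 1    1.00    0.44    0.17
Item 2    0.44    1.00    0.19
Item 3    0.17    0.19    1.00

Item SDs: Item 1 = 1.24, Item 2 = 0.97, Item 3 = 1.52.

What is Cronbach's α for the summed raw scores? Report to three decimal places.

Σσ²ᵢ = 1.24² + 0.97² + 1.52² = 4.7889
Covariances σ_ij = r_ij · s_i · s_j:
  σ(Item 1,Item 2) = 0.44 × 1.24 × 0.97 = 0.5292
  σ(Item 1,Item 3) = 0.17 × 1.24 × 1.52 = 0.3204
  σ(Item 2,Item 3) = 0.19 × 0.97 × 1.52 = 0.2801
σ²_T = Σσ²ᵢ + 2·Σσ_ij = 4.7889 + 2 × 1.1297 = 7.0483
α = (3/2)·(1 − 4.7889/7.0483) = 0.481

Cronbach's α = 0.481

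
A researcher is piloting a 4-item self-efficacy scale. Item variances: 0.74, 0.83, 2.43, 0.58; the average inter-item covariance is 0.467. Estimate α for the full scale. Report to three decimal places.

α = 0.734

ΣVar(i) = 0.74 + 0.83 + 2.43 + 0.58 = 4.58
Sum of the 6 distinct covariances = 6 × 0.467 = 2.802
Var(T) = ΣVar(i) + 2·Σcov = 4.58 + 2 × 2.802 = 10.184
α = (4/3)·(1 − 4.58/10.184) = 0.734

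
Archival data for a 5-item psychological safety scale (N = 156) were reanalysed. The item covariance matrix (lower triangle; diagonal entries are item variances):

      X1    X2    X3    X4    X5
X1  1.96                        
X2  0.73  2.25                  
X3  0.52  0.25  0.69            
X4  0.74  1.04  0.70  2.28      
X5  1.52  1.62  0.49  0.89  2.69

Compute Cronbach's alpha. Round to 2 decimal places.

α = 0.79

Σσᵢ² = 1.96 + 2.25 + 0.69 + 2.28 + 2.69 = 9.87
Sum of the distinct covariances = 8.50
σ²_T = 9.87 + 2 × 8.50 = 26.87
α = (k/(k−1))·(1 − Σσᵢ²/σ²_T) = (5/4)·(1 − 9.87/26.87) = 0.79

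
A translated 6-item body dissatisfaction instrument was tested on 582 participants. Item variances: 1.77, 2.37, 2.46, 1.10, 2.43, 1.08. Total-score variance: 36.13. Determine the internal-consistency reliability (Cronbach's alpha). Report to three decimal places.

α = 0.828

ΣVar(i) = 1.77 + 2.37 + 2.46 + 1.10 + 2.43 + 1.08 = 11.21
α = (k/(k−1))·(1 − ΣVar(i)/σ²_total) = (6/5)·(1 − 11.21/36.13) = 0.828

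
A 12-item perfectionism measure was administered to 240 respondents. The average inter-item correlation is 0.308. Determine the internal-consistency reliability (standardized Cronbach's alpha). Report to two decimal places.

Standardized α = k·r̄ / (1 + (k−1)·r̄) = 12 × 0.308 / (1 + 11 × 0.308)
  = 3.6960 / 4.3880 = 0.84

standardized Cronbach's alpha = 0.84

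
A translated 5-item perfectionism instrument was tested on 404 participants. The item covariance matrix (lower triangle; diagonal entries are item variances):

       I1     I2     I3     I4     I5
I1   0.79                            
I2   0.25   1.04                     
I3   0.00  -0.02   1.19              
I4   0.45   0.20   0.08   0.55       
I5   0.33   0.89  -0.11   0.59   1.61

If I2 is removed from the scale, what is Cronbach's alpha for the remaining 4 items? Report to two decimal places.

Cronbach's alpha = 0.52

Remaining items: I1, I3, I4, I5 (k = 4).
Σσ²ᵢ = 0.79 + 1.19 + 0.55 + 1.61 = 4.14
σ²_T = 4.14 + 2 × 1.34 = 6.82
α (item deleted) = (4/3)·(1 − 4.14/6.82) = 0.52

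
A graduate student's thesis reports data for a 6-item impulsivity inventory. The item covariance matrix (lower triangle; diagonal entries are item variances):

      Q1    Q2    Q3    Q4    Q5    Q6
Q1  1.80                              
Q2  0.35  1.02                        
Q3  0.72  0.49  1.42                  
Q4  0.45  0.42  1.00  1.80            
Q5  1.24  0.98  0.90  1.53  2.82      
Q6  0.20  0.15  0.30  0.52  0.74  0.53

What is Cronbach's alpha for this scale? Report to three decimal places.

α = 0.816

ΣVar(i) = 1.80 + 1.02 + 1.42 + 1.80 + 2.82 + 0.53 = 9.39
Sum of the distinct covariances = 9.99
total variance = 9.39 + 2 × 9.99 = 29.37
α = (k/(k−1))·(1 − ΣVar(i)/total variance) = (6/5)·(1 − 9.39/29.37) = 0.816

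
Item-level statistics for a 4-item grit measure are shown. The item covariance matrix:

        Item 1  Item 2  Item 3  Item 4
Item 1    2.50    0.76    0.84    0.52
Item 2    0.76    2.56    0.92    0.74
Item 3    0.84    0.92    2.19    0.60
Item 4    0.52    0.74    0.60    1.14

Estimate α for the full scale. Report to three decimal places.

α = 0.681

sum of item variances = 2.50 + 2.56 + 2.19 + 1.14 = 8.39
Sum of the distinct covariances = 4.38
σ²_total = 8.39 + 2 × 4.38 = 17.15
α = (k/(k−1))·(1 − sum of item variances/σ²_total) = (4/3)·(1 − 8.39/17.15) = 0.681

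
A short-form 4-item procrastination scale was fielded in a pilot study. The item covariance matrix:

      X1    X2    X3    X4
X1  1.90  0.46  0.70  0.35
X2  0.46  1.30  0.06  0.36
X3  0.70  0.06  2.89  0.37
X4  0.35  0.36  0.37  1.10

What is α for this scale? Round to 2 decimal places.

sum of item variances = 1.90 + 1.30 + 2.89 + 1.10 = 7.19
Σ_{i<j} σ_ij = 2.30
σ²_total = 7.19 + 2 × 2.30 = 11.79
α = (k/(k−1))·(1 − sum of item variances/σ²_total) = (4/3)·(1 − 7.19/11.79) = 0.52

α = 0.52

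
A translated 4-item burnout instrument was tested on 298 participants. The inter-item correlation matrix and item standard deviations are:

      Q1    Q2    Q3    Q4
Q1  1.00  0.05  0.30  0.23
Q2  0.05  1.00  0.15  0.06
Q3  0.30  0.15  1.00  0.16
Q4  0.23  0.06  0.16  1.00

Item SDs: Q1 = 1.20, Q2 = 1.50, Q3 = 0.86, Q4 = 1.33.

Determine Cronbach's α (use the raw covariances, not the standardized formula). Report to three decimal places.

Σσ²ᵢ = 1.20² + 1.50² + 0.86² + 1.33² = 6.1985
Covariances σ_ij = r_ij · s_i · s_j:
  σ(Q1,Q2) = 0.05 × 1.20 × 1.50 = 0.0900
  σ(Q1,Q3) = 0.30 × 1.20 × 0.86 = 0.3096
  σ(Q1,Q4) = 0.23 × 1.20 × 1.33 = 0.3671
  σ(Q2,Q3) = 0.15 × 1.50 × 0.86 = 0.1935
  σ(Q2,Q4) = 0.06 × 1.50 × 1.33 = 0.1197
  σ(Q3,Q4) = 0.16 × 0.86 × 1.33 = 0.1830
σ²_T = Σσ²ᵢ + 2·Σσ_ij = 6.1985 + 2 × 1.2629 = 8.7243
α = (4/3)·(1 − 6.1985/8.7243) = 0.386

α = 0.386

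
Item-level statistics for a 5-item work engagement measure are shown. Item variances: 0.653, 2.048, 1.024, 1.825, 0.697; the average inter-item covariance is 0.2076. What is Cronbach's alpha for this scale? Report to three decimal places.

Σσ²ᵢ = 0.653 + 2.048 + 1.024 + 1.825 + 0.697 = 6.247
Sum of the 10 distinct covariances = 10 × 0.2076 = 2.0760
σ²_T = Σσ²ᵢ + 2·Σcov = 6.247 + 2 × 2.0760 = 10.3990
α = (5/4)·(1 − 6.247/10.3990) = 0.499

Cronbach's alpha = 0.499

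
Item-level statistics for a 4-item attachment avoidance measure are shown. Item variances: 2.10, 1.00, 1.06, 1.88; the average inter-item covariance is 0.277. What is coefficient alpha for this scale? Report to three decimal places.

coefficient alpha = 0.473

Σσᵢ² = 2.10 + 1.00 + 1.06 + 1.88 = 6.04
Sum of the 6 distinct covariances = 6 × 0.277 = 1.662
total variance = Σσᵢ² + 2·Σcov = 6.04 + 2 × 1.662 = 9.364
α = (4/3)·(1 − 6.04/9.364) = 0.473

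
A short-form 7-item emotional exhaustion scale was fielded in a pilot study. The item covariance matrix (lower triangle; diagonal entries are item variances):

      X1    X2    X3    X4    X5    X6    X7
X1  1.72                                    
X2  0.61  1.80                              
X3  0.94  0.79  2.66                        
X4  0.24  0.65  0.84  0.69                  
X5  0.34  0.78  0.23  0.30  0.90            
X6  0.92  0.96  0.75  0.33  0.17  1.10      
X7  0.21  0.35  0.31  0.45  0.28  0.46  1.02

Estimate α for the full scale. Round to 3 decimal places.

α = 0.803

ΣVar(i) = 1.72 + 1.80 + 2.66 + 0.69 + 0.90 + 1.10 + 1.02 = 9.89
Σ_{i<j} σ_ij = 10.91
Var(T) = 9.89 + 2 × 10.91 = 31.71
α = (k/(k−1))·(1 − ΣVar(i)/Var(T)) = (7/6)·(1 − 9.89/31.71) = 0.803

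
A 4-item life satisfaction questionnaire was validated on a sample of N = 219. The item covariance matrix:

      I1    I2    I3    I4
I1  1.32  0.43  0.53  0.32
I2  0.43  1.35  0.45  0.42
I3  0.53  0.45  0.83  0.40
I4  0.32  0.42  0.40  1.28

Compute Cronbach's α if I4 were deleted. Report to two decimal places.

α = 0.67

Remaining items: I1, I2, I3 (k = 3).
sum of item variances = 1.32 + 1.35 + 0.83 = 3.50
σ²_total = 3.50 + 2 × 1.41 = 6.32
α (item deleted) = (3/2)·(1 − 3.50/6.32) = 0.67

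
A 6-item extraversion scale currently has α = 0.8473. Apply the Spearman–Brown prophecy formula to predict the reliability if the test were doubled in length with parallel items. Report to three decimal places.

predicted reliability = 0.917

Length factor m = 2
α' = m·α / (1 + (m−1)·α)
   = 2 × 0.8473 / (1 + (2 − 1) × 0.8473)
   = 1.6946 / 1.8473 = 0.917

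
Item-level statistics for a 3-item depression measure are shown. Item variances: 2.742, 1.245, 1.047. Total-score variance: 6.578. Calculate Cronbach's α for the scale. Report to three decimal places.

sum of item variances = 2.742 + 1.245 + 1.047 = 5.034
α = (k/(k−1))·(1 − sum of item variances/σ²_total) = (3/2)·(1 − 5.034/6.578) = 0.352

α = 0.352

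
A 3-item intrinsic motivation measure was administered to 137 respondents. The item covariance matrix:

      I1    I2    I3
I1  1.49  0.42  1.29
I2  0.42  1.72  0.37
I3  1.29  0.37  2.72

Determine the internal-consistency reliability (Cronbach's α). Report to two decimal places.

α = 0.62

ΣVar(i) = 1.49 + 1.72 + 2.72 = 5.93
Σ_{i<j} σ_ij = 2.08
σ²_T = 5.93 + 2 × 2.08 = 10.09
α = (k/(k−1))·(1 − ΣVar(i)/σ²_T) = (3/2)·(1 − 5.93/10.09) = 0.62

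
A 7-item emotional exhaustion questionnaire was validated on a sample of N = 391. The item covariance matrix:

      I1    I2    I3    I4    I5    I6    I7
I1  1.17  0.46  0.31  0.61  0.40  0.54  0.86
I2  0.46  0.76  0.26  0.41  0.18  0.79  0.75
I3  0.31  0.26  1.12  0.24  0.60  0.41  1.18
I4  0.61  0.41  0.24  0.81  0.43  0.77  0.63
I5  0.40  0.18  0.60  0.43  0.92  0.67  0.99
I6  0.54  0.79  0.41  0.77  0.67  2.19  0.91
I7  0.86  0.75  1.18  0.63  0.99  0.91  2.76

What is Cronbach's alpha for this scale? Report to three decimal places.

ΣVar(i) = 1.17 + 0.76 + 1.12 + 0.81 + 0.92 + 2.19 + 2.76 = 9.73
Sum of the distinct covariances = 12.40
σ²_total = 9.73 + 2 × 12.40 = 34.53
α = (k/(k−1))·(1 − ΣVar(i)/σ²_total) = (7/6)·(1 − 9.73/34.53) = 0.838

α = 0.838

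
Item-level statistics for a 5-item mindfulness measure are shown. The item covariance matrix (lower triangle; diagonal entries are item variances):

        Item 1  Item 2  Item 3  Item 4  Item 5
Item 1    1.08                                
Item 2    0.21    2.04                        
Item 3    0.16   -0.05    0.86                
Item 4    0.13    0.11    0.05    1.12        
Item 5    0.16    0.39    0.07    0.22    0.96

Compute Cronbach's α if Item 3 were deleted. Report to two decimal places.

Remaining items: Item 1, Item 2, Item 4, Item 5 (k = 4).
sum of item variances = 1.08 + 2.04 + 1.12 + 0.96 = 5.20
σ²_total = 5.20 + 2 × 1.22 = 7.64
α (item deleted) = (4/3)·(1 − 5.20/7.64) = 0.43

α = 0.43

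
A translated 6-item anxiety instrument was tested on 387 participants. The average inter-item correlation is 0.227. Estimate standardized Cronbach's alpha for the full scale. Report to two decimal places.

standardized Cronbach's alpha = 0.64

Standardized α = k·r̄ / (1 + (k−1)·r̄) = 6 × 0.227 / (1 + 5 × 0.227)
  = 1.3620 / 2.1350 = 0.64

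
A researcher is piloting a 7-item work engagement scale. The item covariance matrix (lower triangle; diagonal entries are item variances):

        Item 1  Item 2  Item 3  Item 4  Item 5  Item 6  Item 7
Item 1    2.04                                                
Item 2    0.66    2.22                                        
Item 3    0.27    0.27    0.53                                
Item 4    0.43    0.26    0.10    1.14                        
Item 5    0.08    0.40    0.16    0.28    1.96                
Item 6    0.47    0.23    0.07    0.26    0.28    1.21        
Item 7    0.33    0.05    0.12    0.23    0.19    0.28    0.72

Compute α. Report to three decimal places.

α = 0.612

ΣVar(i) = 2.04 + 2.22 + 0.53 + 1.14 + 1.96 + 1.21 + 0.72 = 9.82
Σ_{i<j} σ_ij = 5.42
Var(T) = 9.82 + 2 × 5.42 = 20.66
α = (k/(k−1))·(1 − ΣVar(i)/Var(T)) = (7/6)·(1 − 9.82/20.66) = 0.612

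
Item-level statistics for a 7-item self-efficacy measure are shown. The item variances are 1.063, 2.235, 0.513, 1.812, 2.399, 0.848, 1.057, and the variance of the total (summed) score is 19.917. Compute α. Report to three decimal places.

α = 0.585

sum of item variances = 1.063 + 2.235 + 0.513 + 1.812 + 2.399 + 0.848 + 1.057 = 9.927
α = (k/(k−1))·(1 − sum of item variances/total variance) = (7/6)·(1 − 9.927/19.917) = 0.585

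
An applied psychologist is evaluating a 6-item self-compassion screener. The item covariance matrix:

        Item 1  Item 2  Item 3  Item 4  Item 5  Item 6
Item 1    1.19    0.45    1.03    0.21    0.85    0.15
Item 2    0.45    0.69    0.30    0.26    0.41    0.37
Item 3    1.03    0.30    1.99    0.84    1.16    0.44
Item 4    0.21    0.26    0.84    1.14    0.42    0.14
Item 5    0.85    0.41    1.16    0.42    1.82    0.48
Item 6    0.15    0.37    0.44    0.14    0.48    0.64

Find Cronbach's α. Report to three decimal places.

Σσ²ᵢ = 1.19 + 0.69 + 1.99 + 1.14 + 1.82 + 0.64 = 7.47
Sum of off-diagonal covariances = 7.51
Var(T) = 7.47 + 2 × 7.51 = 22.49
α = (k/(k−1))·(1 − Σσ²ᵢ/Var(T)) = (6/5)·(1 − 7.47/22.49) = 0.801

α = 0.801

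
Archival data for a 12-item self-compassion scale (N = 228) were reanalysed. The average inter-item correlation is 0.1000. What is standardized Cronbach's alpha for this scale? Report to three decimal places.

Standardized α = k·r̄ / (1 + (k−1)·r̄) = 12 × 0.1000 / (1 + 11 × 0.1000)
  = 1.2000 / 2.1000 = 0.571

standardized Cronbach's alpha = 0.571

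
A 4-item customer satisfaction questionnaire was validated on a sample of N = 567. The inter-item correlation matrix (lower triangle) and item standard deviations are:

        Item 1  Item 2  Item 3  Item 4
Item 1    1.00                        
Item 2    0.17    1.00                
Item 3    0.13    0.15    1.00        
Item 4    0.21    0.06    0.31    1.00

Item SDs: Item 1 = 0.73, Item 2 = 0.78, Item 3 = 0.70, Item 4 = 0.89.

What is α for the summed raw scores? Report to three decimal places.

α = 0.450

Σσ²ᵢ = 0.73² + 0.78² + 0.70² + 0.89² = 2.4234
Covariances σ_ij = r_ij · s_i · s_j:
  σ(Item 1,Item 2) = 0.17 × 0.73 × 0.78 = 0.0968
  σ(Item 1,Item 3) = 0.13 × 0.73 × 0.70 = 0.0664
  σ(Item 1,Item 4) = 0.21 × 0.73 × 0.89 = 0.1364
  σ(Item 2,Item 3) = 0.15 × 0.78 × 0.70 = 0.0819
  σ(Item 2,Item 4) = 0.06 × 0.78 × 0.89 = 0.0417
  σ(Item 3,Item 4) = 0.31 × 0.70 × 0.89 = 0.1931
σ²_T = Σσ²ᵢ + 2·Σσ_ij = 2.4234 + 2 × 0.6163 = 3.6560
α = (4/3)·(1 − 2.4234/3.6560) = 0.450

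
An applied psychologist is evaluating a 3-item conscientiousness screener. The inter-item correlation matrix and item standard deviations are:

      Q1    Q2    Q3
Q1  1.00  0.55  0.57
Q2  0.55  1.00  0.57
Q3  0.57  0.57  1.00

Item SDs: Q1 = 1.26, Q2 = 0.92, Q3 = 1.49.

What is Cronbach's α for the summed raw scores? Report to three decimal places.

Cronbach's α = 0.775

Σσ²ᵢ = 1.26² + 0.92² + 1.49² = 4.6541
Covariances σ_ij = r_ij · s_i · s_j:
  σ(Q1,Q2) = 0.55 × 1.26 × 0.92 = 0.6376
  σ(Q1,Q3) = 0.57 × 1.26 × 1.49 = 1.0701
  σ(Q2,Q3) = 0.57 × 0.92 × 1.49 = 0.7814
σ²_T = Σσ²ᵢ + 2·Σσ_ij = 4.6541 + 2 × 2.4891 = 9.6323
α = (3/2)·(1 − 4.6541/9.6323) = 0.775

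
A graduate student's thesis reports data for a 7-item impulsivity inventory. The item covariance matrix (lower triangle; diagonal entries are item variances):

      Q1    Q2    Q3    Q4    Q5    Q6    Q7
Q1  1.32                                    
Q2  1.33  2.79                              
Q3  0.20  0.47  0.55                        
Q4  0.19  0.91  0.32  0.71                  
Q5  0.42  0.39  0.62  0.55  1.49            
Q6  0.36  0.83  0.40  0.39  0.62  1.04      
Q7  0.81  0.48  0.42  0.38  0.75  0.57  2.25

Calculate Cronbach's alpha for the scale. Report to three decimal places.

sum of item variances = 1.32 + 2.79 + 0.55 + 0.71 + 1.49 + 1.04 + 2.25 = 10.15
Sum of the distinct covariances = 11.41
σ²_T = 10.15 + 2 × 11.41 = 32.97
α = (k/(k−1))·(1 − sum of item variances/σ²_T) = (7/6)·(1 − 10.15/32.97) = 0.808

Cronbach's alpha = 0.808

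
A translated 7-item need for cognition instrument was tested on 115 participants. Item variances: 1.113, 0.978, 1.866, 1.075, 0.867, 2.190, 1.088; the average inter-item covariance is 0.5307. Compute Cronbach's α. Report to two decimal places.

ΣVar(i) = 1.113 + 0.978 + 1.866 + 1.075 + 0.867 + 2.190 + 1.088 = 9.177
Sum of the 21 distinct covariances = 21 × 0.5307 = 11.1447
total variance = ΣVar(i) + 2·Σcov = 9.177 + 2 × 11.1447 = 31.4664
α = (7/6)·(1 − 9.177/31.4664) = 0.83

Cronbach's α = 0.83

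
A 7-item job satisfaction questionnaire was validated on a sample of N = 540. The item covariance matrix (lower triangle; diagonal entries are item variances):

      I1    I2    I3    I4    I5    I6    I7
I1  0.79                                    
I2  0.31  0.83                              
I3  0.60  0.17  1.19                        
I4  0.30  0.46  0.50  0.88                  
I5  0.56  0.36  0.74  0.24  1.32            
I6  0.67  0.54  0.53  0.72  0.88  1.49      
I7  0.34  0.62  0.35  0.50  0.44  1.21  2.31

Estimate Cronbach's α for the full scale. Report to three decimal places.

Cronbach's α = 0.834

sum of item variances = 0.79 + 0.83 + 1.19 + 0.88 + 1.32 + 1.49 + 2.31 = 8.81
Σ_{i<j} σ_ij = 11.04
total variance = 8.81 + 2 × 11.04 = 30.89
α = (k/(k−1))·(1 − sum of item variances/total variance) = (7/6)·(1 − 8.81/30.89) = 0.834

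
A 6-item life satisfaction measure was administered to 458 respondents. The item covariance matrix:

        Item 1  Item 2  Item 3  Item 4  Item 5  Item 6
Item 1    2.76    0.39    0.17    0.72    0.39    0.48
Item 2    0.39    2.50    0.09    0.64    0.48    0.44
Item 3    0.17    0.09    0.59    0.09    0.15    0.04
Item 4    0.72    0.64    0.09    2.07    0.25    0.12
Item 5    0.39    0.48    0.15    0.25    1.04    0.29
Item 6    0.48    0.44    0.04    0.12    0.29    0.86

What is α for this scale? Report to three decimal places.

α = 0.589

ΣVar(i) = 2.76 + 2.50 + 0.59 + 2.07 + 1.04 + 0.86 = 9.82
Σ_{i<j} σ_ij = 4.74
σ²_T = 9.82 + 2 × 4.74 = 19.30
α = (k/(k−1))·(1 − ΣVar(i)/σ²_T) = (6/5)·(1 − 9.82/19.30) = 0.589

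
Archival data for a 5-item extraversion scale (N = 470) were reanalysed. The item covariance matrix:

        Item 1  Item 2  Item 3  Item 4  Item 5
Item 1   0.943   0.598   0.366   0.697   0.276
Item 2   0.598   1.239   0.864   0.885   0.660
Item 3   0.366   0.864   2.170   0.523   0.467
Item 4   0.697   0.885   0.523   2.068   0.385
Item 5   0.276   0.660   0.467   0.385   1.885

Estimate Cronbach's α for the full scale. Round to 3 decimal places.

α = 0.724

ΣVar(i) = 0.943 + 1.239 + 2.170 + 2.068 + 1.885 = 8.305
Sum of off-diagonal covariances = 5.721
σ²_T = 8.305 + 2 × 5.721 = 19.747
α = (k/(k−1))·(1 − ΣVar(i)/σ²_T) = (5/4)·(1 − 8.305/19.747) = 0.724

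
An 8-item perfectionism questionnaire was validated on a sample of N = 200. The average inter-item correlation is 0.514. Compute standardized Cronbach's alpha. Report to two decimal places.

Standardized α = k·r̄ / (1 + (k−1)·r̄) = 8 × 0.514 / (1 + 7 × 0.514)
  = 4.1120 / 4.5980 = 0.89

α = 0.89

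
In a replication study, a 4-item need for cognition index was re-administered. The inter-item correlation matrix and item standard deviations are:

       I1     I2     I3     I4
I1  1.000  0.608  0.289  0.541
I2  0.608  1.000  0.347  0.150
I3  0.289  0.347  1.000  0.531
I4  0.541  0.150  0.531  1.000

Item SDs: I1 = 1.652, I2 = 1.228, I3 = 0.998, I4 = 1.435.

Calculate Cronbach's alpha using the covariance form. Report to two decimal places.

Σσ²ᵢ = 1.652² + 1.228² + 0.998² + 1.435² = 7.2923
Covariances σ_ij = r_ij · s_i · s_j:
  σ(I1,I2) = 0.608 × 1.652 × 1.228 = 1.2334
  σ(I1,I3) = 0.289 × 1.652 × 0.998 = 0.4765
  σ(I1,I4) = 0.541 × 1.652 × 1.435 = 1.2825
  σ(I2,I3) = 0.347 × 1.228 × 0.998 = 0.4253
  σ(I2,I4) = 0.150 × 1.228 × 1.435 = 0.2643
  σ(I3,I4) = 0.531 × 0.998 × 1.435 = 0.7605
σ²_T = Σσ²ᵢ + 2·Σσ_ij = 7.2923 + 2 × 4.4425 = 16.1773
α = (4/3)·(1 − 7.2923/16.1773) = 0.73

Cronbach's alpha = 0.73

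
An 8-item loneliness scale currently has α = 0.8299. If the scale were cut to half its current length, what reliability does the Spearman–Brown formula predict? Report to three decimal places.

Length factor m = 1/2
α' = m·α / (1 − (1−m)·α)
   = 1/2 × 0.8299 / (1 − (1 − 1/2) × 0.8299)
   = 0.4149 / 0.5851 = 0.709

predicted reliability = 0.709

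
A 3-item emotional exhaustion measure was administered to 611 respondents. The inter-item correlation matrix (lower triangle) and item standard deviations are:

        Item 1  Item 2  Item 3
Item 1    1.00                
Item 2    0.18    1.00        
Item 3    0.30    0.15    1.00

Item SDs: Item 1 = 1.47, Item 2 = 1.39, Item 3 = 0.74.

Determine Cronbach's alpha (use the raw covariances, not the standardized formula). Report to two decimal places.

Σσ²ᵢ = 1.47² + 1.39² + 0.74² = 4.6406
Covariances σ_ij = r_ij · s_i · s_j:
  σ(Item 1,Item 2) = 0.18 × 1.47 × 1.39 = 0.3678
  σ(Item 1,Item 3) = 0.30 × 1.47 × 0.74 = 0.3263
  σ(Item 2,Item 3) = 0.15 × 1.39 × 0.74 = 0.1543
σ²_T = Σσ²ᵢ + 2·Σσ_ij = 4.6406 + 2 × 0.8484 = 6.3374
α = (3/2)·(1 − 4.6406/6.3374) = 0.40

Cronbach's alpha = 0.40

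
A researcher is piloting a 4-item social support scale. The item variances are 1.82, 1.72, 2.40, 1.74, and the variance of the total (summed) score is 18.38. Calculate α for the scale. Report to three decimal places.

Σσ²ᵢ = 1.82 + 1.72 + 2.40 + 1.74 = 7.68
α = (k/(k−1))·(1 − Σσ²ᵢ/Var(T)) = (4/3)·(1 − 7.68/18.38) = 0.776

α = 0.776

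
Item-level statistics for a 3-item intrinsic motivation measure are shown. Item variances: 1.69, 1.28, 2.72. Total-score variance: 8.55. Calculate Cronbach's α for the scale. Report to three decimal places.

ΣVar(i) = 1.69 + 1.28 + 2.72 = 5.69
α = (k/(k−1))·(1 − ΣVar(i)/σ²_T) = (3/2)·(1 − 5.69/8.55) = 0.502

α = 0.502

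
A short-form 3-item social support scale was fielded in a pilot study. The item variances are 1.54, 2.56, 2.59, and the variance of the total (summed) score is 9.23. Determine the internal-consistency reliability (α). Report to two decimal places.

ΣVar(i) = 1.54 + 2.56 + 2.59 = 6.69
α = (k/(k−1))·(1 − ΣVar(i)/σ²_total) = (3/2)·(1 − 6.69/9.23) = 0.41

α = 0.41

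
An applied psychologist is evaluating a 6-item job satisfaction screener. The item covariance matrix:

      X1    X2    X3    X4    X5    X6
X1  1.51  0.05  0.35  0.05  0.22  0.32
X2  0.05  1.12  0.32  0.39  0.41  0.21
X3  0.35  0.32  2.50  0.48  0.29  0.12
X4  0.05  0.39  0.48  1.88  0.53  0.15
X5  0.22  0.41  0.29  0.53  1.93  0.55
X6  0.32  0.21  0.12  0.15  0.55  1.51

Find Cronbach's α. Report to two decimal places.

α = 0.55

Σσ²ᵢ = 1.51 + 1.12 + 2.50 + 1.88 + 1.93 + 1.51 = 10.45
Sum of off-diagonal covariances = 4.44
Var(T) = 10.45 + 2 × 4.44 = 19.33
α = (k/(k−1))·(1 − Σσ²ᵢ/Var(T)) = (6/5)·(1 − 10.45/19.33) = 0.55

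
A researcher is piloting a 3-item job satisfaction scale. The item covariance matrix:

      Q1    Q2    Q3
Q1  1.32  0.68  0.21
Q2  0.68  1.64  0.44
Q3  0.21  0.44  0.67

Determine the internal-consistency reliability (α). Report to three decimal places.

Σσᵢ² = 1.32 + 1.64 + 0.67 = 3.63
Σ_{i<j} σ_ij = 1.33
total variance = 3.63 + 2 × 1.33 = 6.29
α = (k/(k−1))·(1 − Σσᵢ²/total variance) = (3/2)·(1 − 3.63/6.29) = 0.634

α = 0.634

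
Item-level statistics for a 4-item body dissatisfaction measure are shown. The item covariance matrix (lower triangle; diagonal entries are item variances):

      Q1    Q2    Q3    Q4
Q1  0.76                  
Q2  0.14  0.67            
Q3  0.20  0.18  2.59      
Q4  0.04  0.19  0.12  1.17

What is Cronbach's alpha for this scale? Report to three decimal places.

Cronbach's alpha = 0.335

sum of item variances = 0.76 + 0.67 + 2.59 + 1.17 = 5.19
Sum of the distinct covariances = 0.87
Var(T) = 5.19 + 2 × 0.87 = 6.93
α = (k/(k−1))·(1 − sum of item variances/Var(T)) = (4/3)·(1 − 5.19/6.93) = 0.335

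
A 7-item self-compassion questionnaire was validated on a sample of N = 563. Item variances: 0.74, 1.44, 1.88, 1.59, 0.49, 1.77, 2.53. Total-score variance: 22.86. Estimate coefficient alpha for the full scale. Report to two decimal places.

coefficient alpha = 0.63

sum of item variances = 0.74 + 1.44 + 1.88 + 1.59 + 0.49 + 1.77 + 2.53 = 10.44
α = (k/(k−1))·(1 − sum of item variances/Var(T)) = (7/6)·(1 − 10.44/22.86) = 0.63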